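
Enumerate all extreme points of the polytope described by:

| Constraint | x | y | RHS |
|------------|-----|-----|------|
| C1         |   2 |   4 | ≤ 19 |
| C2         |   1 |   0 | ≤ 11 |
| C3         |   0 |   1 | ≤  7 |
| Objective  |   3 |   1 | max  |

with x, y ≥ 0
Each vertex is the intersection of two constraint boundaries that also satisfies all remaining constraints:
  x = 0 and y = 0 → (0, 0)
  2x + 4y = 19 and y = 0 → (9.5, 0)
  2x + 4y = 19 and x = 0 → (0, 4.75)

Vertices: (0, 0), (9.5, 0), (0, 4.75)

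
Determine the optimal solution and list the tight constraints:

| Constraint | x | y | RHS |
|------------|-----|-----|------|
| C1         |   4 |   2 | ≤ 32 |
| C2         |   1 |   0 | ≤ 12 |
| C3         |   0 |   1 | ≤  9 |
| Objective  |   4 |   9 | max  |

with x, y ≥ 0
Optimal: x = 3.5, y = 9
Binding: C1, C3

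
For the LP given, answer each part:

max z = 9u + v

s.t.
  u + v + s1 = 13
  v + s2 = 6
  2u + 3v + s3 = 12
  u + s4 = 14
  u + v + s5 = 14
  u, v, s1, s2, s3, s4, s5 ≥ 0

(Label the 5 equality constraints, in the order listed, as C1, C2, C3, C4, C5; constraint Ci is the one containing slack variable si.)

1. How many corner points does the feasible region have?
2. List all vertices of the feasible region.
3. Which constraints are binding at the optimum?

1. 3
2. (0, 0), (6, 0), (0, 4)
3. C3, v ≥ 0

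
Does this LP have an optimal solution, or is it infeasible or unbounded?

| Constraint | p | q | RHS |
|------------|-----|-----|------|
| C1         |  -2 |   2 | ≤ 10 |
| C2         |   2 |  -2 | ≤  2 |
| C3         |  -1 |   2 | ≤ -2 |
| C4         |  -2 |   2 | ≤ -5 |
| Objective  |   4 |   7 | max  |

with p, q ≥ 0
C2 requires 2p - 2q ≤ 2, while C4 (-2p + 2q ≤ -5) is equivalent to 2p - 2q ≥ 5. Together they would need 5 ≤ 2p - 2q ≤ 2, which is impossible since 5 > 2. No point satisfies all constraints.

Infeasible: no point satisfies all constraints simultaneously.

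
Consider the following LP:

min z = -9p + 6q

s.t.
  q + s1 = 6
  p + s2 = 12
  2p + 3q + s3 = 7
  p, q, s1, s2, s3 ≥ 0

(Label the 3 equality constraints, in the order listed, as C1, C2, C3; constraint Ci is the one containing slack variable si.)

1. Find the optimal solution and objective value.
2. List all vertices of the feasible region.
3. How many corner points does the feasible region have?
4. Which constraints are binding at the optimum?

1. p = 3.5, q = 0, z = -31.5
2. (0, 0), (3.5, 0), (0, 2.333)
3. 3
4. C3, q ≥ 0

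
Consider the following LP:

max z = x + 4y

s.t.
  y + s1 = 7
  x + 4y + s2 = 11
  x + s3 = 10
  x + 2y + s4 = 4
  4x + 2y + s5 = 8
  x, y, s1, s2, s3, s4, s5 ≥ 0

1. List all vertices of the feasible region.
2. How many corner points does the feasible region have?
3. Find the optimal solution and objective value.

1. (0, 0), (2, 0), (1.333, 1.333), (0, 2)
2. 4
3. x = 0, y = 2, z = 8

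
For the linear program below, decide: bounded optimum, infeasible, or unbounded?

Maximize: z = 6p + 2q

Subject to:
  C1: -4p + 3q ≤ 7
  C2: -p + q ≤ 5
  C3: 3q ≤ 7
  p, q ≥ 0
Feasible point: (0, 0) satisfies every constraint, so the LP is feasible.
Direction d = (1, 0): for each constraint row a, a·d ≤ 0 —
  (-4)(1) + (3)(0) = -4 ≤ 0
  (-1)(1) + (1)(0) = -1 ≤ 0
  (0)(1) + (3)(0) = 0 ≤ 0
and d ≥ 0, so (0, 0) + t·d stays feasible for every t ≥ 0. Along this ray z = 6p + 2q changes by 6 per unit t, so z → +∞.

Unbounded: there is a feasible ray along which z → +∞.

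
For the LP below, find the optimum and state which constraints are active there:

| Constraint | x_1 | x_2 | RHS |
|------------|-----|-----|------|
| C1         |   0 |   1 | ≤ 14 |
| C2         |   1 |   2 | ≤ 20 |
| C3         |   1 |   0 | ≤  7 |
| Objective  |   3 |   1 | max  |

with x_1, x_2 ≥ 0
Optimal: x_1 = 7, x_2 = 6.5
Slack at optimum:
  C1: slack = 7.5
  C2: slack = 0 (binding)
  C3: slack = 0 (binding)
  x_1 ≥ 0: x_1 = 7
  x_2 ≥ 0: x_2 = 6.5
Binding constraints: C2, C3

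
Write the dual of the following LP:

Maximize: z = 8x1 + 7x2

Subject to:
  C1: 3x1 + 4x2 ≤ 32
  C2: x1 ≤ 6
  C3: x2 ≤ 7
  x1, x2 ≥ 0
Minimize: z = 32y1 + 6y2 + 7y3

Subject to:
  C1: -3y1 - y2 ≤ -8
  C2: -4y1 - y3 ≤ -7
  y1, y2, y3 ≥ 0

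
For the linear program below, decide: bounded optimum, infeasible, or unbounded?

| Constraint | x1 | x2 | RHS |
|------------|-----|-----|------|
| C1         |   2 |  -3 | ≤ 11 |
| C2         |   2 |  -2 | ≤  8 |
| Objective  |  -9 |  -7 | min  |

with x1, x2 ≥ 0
Feasible point: (0, 0) satisfies every constraint, so the LP is feasible.
Direction d = (0, 1): for each constraint row a, a·d ≤ 0 —
  (2)(0) + (-3)(1) = -3 ≤ 0
  (2)(0) + (-2)(1) = -2 ≤ 0
and d ≥ 0, so (0, 0) + t·d stays feasible for every t ≥ 0. Along this ray z = -9x1 - 7x2 changes by -7 per unit t, so z → −∞.

The LP is unbounded; z can be made arbitrarily small.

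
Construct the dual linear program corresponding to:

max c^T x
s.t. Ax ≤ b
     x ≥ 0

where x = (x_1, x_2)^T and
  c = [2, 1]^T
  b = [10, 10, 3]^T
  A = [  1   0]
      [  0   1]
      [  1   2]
Minimize: z = 10y1 + 10y2 + 3y3

Subject to:
  C1: -y1 - y3 ≤ -2
  C2: -y2 - 2y3 ≤ -1
  y1, y2, y3 ≥ 0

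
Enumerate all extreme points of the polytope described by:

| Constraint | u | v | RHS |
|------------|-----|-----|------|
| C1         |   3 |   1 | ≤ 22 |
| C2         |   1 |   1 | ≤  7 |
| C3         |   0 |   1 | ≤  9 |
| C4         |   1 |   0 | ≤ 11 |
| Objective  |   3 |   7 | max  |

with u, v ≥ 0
Each vertex is the intersection of two constraint boundaries that also satisfies all remaining constraints:
  u = 0 and v = 0 → (0, 0)
  u + v = 7 and v = 0 → (7, 0)
  u + v = 7 and u = 0 → (0, 7)

Vertices: (0, 0), (7, 0), (0, 7)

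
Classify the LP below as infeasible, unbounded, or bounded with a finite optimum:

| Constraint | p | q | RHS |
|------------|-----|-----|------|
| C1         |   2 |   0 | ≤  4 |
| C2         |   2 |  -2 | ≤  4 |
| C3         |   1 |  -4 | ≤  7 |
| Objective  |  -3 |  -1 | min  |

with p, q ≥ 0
Feasible point: (0, 0) satisfies every constraint, so the LP is feasible.
Direction d = (0, 1): for each constraint row a, a·d ≤ 0 —
  (2)(0) + (0)(1) = 0 ≤ 0
  (2)(0) + (-2)(1) = -2 ≤ 0
  (1)(0) + (-4)(1) = -4 ≤ 0
and d ≥ 0, so (0, 0) + t·d stays feasible for every t ≥ 0. Along this ray z = -3p - q changes by -1 per unit t, so z → −∞.

Unbounded — the objective can decrease without bound over the feasible region.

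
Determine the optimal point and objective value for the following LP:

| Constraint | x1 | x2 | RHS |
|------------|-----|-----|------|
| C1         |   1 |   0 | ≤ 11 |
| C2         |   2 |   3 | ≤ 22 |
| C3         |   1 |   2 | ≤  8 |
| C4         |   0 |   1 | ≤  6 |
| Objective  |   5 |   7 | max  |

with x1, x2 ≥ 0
x1 = 8, x2 = 0, z = 40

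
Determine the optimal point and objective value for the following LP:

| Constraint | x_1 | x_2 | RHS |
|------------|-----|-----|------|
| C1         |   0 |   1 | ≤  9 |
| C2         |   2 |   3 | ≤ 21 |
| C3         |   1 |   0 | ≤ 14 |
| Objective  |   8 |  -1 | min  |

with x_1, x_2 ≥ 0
Each vertex is the intersection of two constraint boundaries that also satisfies all remaining constraints:
  x_1 = 0 and x_2 = 0 → (0, 0)
  2x_1 + 3x_2 = 21 and x_2 = 0 → (10.5, 0)
  2x_1 + 3x_2 = 21 and x_1 = 0 → (0, 7)

Evaluating z = 8x_1 - x_2 at each vertex:
  (0, 0): z = 0
  (10.5, 0): z = 84
  (0, 7): z = -7

The minimum is at (0, 7) with z = -7.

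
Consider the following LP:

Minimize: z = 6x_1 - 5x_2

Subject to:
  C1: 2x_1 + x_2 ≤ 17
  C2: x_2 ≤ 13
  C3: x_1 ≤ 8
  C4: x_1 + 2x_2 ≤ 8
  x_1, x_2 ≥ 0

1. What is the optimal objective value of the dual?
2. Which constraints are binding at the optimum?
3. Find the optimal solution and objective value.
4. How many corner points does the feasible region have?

1. -20 (by strong duality, equal to the primal optimum)
2. C4, x_1 ≥ 0
3. x_1 = 0, x_2 = 4, z = -20
4. 3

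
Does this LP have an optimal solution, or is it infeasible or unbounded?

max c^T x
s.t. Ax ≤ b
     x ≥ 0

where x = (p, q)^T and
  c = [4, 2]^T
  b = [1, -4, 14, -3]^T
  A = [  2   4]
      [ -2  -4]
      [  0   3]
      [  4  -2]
One constraint requires 2p + 4q ≤ 1, while the constraint -2p - 4q ≤ -4 is equivalent to 2p + 4q ≥ 4. Together they would need 4 ≤ 2p + 4q ≤ 1, which is impossible since 4 > 1. No point satisfies all constraints.

The feasible region is empty; the LP is infeasible.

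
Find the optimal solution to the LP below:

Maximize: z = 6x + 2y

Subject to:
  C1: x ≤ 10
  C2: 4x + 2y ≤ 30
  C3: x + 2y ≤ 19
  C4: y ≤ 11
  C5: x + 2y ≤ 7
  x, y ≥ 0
Each vertex is the intersection of two constraint boundaries that also satisfies all remaining constraints:
  x = 0 and y = 0 → (0, 0)
  x + 2y = 7 and y = 0 → (7, 0)
  x + 2y = 7 and x = 0 → (0, 3.5)

Evaluating z = 6x + 2y at each vertex:
  (0, 0): z = 0
  (7, 0): z = 42
  (0, 3.5): z = 7

The maximum is at (7, 0) with z = 42.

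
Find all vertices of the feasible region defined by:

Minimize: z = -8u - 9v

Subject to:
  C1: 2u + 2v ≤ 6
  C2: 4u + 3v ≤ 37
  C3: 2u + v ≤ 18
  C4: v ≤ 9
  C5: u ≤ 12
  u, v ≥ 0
Each vertex is the intersection of two constraint boundaries that also satisfies all remaining constraints:
  u = 0 and v = 0 → (0, 0)
  2u + 2v = 6 and v = 0 → (3, 0)
  2u + 2v = 6 and u = 0 → (0, 3)

Vertices: (0, 0), (3, 0), (0, 3)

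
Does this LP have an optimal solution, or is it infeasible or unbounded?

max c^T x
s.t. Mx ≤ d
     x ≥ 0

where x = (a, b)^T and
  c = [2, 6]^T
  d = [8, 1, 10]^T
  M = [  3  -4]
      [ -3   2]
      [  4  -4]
Feasible point: (0, 0) satisfies every constraint, so the LP is feasible.
Direction d = (1, 1): for each constraint row a, a·d ≤ 0 —
  (3)(1) + (-4)(1) = -1 ≤ 0
  (-3)(1) + (2)(1) = -1 ≤ 0
  (4)(1) + (-4)(1) = 0 ≤ 0
and d ≥ 0, so (0, 0) + t·d stays feasible for every t ≥ 0. Along this ray z = 2a + 6b changes by 8 per unit t, so z → +∞.

Unbounded — the objective can increase without bound over the feasible region.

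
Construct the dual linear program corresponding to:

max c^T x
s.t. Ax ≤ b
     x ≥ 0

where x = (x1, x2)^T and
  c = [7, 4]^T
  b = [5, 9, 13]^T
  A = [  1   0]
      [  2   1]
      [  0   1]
Minimize: z = 5y1 + 9y2 + 13y3

Subject to:
  C1: -y1 - 2y2 ≤ -7
  C2: -y2 - y3 ≤ -4
  y1, y2, y3 ≥ 0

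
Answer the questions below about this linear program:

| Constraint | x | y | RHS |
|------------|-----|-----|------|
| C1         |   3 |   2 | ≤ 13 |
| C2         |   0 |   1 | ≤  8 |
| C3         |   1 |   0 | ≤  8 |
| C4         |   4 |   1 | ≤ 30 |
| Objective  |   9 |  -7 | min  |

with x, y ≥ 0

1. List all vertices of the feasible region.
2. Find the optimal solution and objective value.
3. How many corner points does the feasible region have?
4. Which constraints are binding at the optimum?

1. (0, 0), (4.333, 0), (0, 6.5)
2. x = 0, y = 6.5, z = -45.5
3. 3
4. C1, x ≥ 0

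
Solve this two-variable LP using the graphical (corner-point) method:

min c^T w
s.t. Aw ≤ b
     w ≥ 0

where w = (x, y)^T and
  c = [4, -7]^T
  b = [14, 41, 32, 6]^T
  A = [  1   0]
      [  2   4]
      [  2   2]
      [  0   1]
Each vertex is the intersection of two constraint boundaries that also satisfies all remaining constraints:
  x = 0 and y = 0 → (0, 0)
  x = 14 and y = 0 → (14, 0)
  x = 14 and 2x + 2y = 32 → (14, 2)
  2x + 4y = 41 and 2x + 2y = 32 → (11.5, 4.5)
  2x + 4y = 41 and y = 6 → (8.5, 6)
  y = 6 and x = 0 → (0, 6)

Evaluating z = 4x - 7y at each vertex:
  (0, 0): z = 0
  (14, 0): z = 56
  (14, 2): z = 42
  (11.5, 4.5): z = 14.5
  (8.5, 6): z = -8
  (0, 6): z = -42

The minimum is at (0, 6) with z = -42.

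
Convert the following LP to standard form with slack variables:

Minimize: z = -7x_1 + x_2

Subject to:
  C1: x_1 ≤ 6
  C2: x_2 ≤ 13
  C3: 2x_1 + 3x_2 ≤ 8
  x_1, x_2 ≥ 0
min z = -7x_1 + x_2

s.t.
  x_1 + s1 = 6
  x_2 + s2 = 13
  2x_1 + 3x_2 + s3 = 8
  x_1, x_2, s1, s2, s3 ≥ 0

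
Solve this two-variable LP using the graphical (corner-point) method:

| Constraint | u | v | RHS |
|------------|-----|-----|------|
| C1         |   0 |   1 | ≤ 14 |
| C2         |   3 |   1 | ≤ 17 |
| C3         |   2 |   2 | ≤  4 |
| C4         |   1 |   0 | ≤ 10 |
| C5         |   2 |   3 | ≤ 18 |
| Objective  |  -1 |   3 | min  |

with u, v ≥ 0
u = 2, v = 0, z = -2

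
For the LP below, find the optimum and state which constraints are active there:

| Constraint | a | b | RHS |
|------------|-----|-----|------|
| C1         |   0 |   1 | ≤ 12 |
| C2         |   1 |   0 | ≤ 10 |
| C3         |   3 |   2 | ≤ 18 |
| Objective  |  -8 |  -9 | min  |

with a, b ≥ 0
Optimal: a = 0, b = 9
Slack at optimum:
  C1: slack = 3
  C2: slack = 10
  C3: slack = 0 (binding)
  a ≥ 0: a = 0 (binding)
  b ≥ 0: b = 9
Binding constraints: C3, a ≥ 0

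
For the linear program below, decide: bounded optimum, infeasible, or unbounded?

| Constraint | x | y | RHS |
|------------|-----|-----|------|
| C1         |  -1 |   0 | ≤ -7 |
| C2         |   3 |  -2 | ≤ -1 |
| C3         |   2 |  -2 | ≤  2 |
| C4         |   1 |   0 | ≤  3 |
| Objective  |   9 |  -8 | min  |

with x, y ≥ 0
C4 requires x ≤ 3, while C1 (-x ≤ -7) is equivalent to x ≥ 7. Together they would need 7 ≤ x ≤ 3, which is impossible since 7 > 3. No point satisfies all constraints.

Infeasible — the constraint set is empty.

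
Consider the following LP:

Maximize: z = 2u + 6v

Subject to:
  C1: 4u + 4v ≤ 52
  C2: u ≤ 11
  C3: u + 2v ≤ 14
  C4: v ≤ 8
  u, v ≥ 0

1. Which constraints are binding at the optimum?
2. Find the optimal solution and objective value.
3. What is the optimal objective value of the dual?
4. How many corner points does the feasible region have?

1. C3, u ≥ 0
2. u = 0, v = 7, z = 42
3. 42 (by strong duality, equal to the primal optimum)
4. 4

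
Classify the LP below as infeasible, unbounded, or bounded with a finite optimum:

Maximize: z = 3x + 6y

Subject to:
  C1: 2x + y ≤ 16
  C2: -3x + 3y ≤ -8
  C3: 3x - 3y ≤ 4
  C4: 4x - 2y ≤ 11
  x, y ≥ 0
C3 requires 3x - 3y ≤ 4, while C2 (-3x + 3y ≤ -8) is equivalent to 3x - 3y ≥ 8. Together they would need 8 ≤ 3x - 3y ≤ 4, which is impossible since 8 > 4. No point satisfies all constraints.

Infeasible: no point satisfies all constraints simultaneously.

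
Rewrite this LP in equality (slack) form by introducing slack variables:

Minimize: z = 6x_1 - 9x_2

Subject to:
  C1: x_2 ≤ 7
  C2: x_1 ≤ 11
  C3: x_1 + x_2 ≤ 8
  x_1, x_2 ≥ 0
min z = 6x_1 - 9x_2

s.t.
  x_2 + s1 = 7
  x_1 + s2 = 11
  x_1 + x_2 + s3 = 8
  x_1, x_2, s1, s2, s3 ≥ 0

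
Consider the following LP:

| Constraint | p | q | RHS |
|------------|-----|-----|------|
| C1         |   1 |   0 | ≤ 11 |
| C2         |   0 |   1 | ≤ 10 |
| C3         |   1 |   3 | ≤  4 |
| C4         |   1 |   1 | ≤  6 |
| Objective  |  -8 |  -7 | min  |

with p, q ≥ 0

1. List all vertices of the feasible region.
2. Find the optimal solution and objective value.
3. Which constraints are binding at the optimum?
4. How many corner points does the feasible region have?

1. (0, 0), (4, 0), (0, 1.333)
2. p = 4, q = 0, z = -32
3. C3, q ≥ 0
4. 3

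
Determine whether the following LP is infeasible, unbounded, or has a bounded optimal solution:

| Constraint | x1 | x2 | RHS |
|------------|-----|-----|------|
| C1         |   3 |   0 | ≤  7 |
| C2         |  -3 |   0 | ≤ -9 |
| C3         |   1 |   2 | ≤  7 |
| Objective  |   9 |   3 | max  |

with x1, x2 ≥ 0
C1 requires 3x1 ≤ 7, while C2 (-3x1 ≤ -9) is equivalent to 3x1 ≥ 9. Together they would need 9 ≤ 3x1 ≤ 7, which is impossible since 9 > 7. No point satisfies all constraints.

Infeasible — the constraint set is empty.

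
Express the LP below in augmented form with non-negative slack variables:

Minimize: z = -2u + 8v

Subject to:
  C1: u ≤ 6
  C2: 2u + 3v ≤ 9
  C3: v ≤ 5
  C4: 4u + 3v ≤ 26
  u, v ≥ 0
min z = -2u + 8v

s.t.
  u + s1 = 6
  2u + 3v + s2 = 9
  v + s3 = 5
  4u + 3v + s4 = 26
  u, v, s1, s2, s3, s4 ≥ 0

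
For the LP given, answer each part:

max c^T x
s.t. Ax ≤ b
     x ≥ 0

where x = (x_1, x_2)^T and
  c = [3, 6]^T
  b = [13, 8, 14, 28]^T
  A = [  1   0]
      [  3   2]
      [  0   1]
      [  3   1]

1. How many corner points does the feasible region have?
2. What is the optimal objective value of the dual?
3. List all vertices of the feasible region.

1. 3
2. 24 (by strong duality, equal to the primal optimum)
3. (0, 0), (2.667, 0), (0, 4)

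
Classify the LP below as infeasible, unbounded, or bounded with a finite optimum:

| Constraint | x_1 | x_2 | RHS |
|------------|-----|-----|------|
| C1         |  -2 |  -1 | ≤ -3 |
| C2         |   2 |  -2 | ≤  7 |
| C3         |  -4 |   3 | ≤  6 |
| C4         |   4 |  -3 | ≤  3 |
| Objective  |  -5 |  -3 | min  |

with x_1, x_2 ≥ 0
Feasible point: (1, 1) satisfies every constraint, so the LP is feasible.
Direction d = (3, 4): for each constraint row a, a·d ≤ 0 —
  (-2)(3) + (-1)(4) = -10 ≤ 0
  (2)(3) + (-2)(4) = -2 ≤ 0
  (-4)(3) + (3)(4) = 0 ≤ 0
  (4)(3) + (-3)(4) = 0 ≤ 0
and d ≥ 0, so (1, 1) + t·d stays feasible for every t ≥ 0. Along this ray z = -5x_1 - 3x_2 changes by -27 per unit t, so z → −∞.

Unbounded — the objective can decrease without bound over the feasible region.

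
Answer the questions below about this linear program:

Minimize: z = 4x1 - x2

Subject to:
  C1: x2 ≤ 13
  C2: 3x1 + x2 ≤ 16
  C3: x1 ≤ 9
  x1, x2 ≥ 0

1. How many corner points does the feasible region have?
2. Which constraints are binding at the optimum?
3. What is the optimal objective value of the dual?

1. 4
2. C1, x1 ≥ 0
3. -13 (by strong duality, equal to the primal optimum)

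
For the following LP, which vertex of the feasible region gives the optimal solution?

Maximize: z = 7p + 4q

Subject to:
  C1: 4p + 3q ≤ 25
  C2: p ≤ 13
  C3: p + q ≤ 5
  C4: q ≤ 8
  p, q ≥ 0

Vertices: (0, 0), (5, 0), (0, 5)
(5, 0) with z = 35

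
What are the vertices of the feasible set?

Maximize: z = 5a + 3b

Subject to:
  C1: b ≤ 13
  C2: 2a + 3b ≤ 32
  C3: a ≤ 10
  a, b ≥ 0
Each vertex is the intersection of two constraint boundaries that also satisfies all remaining constraints:
  a = 0 and b = 0 → (0, 0)
  a = 10 and b = 0 → (10, 0)
  2a + 3b = 32 and a = 10 → (10, 4)
  2a + 3b = 32 and a = 0 → (0, 10.67)

Vertices: (0, 0), (10, 0), (10, 4), (0, 10.67)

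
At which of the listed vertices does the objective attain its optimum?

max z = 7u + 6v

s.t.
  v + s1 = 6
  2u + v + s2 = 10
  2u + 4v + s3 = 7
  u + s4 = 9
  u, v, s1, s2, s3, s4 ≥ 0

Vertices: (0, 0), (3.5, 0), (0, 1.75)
(3.5, 0) with z = 24.5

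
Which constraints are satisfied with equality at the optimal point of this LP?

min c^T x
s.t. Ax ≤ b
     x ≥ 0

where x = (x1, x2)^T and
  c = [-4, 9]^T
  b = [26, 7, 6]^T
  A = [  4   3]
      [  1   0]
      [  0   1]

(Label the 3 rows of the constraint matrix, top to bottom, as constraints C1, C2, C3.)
Optimal: x1 = 6.5, x2 = 0
Slack at optimum:
  C1: slack = 0 (binding)
  C2: slack = 0.5
  C3: slack = 6
  x1 ≥ 0: x1 = 6.5
  x2 ≥ 0: x2 = 0 (binding)
Binding constraints: C1, x2 ≥ 0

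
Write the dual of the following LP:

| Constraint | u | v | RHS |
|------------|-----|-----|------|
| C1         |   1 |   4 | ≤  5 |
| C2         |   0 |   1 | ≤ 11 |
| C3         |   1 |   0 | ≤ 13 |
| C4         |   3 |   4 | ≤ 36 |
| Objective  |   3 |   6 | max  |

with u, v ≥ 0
Minimize: z = 5y1 + 11y2 + 13y3 + 36y4

Subject to:
  C1: -y1 - y3 - 3y4 ≤ -3
  C2: -4y1 - y2 - 4y4 ≤ -6
  y1, y2, y3, y4 ≥ 0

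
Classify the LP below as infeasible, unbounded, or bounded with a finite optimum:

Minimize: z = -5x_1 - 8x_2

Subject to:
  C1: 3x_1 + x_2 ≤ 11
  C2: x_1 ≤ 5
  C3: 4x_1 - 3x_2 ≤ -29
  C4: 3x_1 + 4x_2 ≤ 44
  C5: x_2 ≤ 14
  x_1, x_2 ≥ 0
The point (0, 11) satisfies every constraint, so the LP is feasible; the constraints give x_1 ≤ 5 and x_2 ≤ 14, which with x_1, x_2 ≥ 0 keep the feasible region inside a bounded box. A feasible, bounded LP attains a finite optimum at a vertex.

Bounded optimum: z* = -88 at (0, 11).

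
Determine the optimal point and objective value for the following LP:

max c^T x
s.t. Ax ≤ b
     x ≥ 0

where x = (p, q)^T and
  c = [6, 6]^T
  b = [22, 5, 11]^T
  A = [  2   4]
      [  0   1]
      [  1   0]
p = 11, q = 0, z = 66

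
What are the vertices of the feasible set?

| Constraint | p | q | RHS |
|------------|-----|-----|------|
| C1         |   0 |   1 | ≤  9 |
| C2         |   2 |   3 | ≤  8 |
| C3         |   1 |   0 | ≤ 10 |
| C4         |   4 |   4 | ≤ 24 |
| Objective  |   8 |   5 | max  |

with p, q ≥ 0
Each vertex is the intersection of two constraint boundaries that also satisfies all remaining constraints:
  p = 0 and q = 0 → (0, 0)
  2p + 3q = 8 and q = 0 → (4, 0)
  2p + 3q = 8 and p = 0 → (0, 2.667)

Vertices: (0, 0), (4, 0), (0, 2.667)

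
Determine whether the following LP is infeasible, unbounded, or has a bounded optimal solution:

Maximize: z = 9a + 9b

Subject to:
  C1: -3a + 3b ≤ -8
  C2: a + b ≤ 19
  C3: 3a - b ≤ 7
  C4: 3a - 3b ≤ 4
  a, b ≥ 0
C4 requires 3a - 3b ≤ 4, while C1 (-3a + 3b ≤ -8) is equivalent to 3a - 3b ≥ 8. Together they would need 8 ≤ 3a - 3b ≤ 4, which is impossible since 8 > 4. No point satisfies all constraints.

Infeasible: no point satisfies all constraints simultaneously.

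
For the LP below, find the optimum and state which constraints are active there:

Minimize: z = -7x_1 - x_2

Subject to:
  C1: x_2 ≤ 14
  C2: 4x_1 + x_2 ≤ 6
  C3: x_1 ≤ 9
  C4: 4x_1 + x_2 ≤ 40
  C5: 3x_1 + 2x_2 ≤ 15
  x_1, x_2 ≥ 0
Optimal: x_1 = 1.5, x_2 = 0
Slack at optimum:
  C1: slack = 14
  C2: slack = 0 (binding)
  C3: slack = 7.5
  C4: slack = 34
  C5: slack = 10.5
  x_1 ≥ 0: x_1 = 1.5
  x_2 ≥ 0: x_2 = 0 (binding)
Binding constraints: C2, x_2 ≥ 0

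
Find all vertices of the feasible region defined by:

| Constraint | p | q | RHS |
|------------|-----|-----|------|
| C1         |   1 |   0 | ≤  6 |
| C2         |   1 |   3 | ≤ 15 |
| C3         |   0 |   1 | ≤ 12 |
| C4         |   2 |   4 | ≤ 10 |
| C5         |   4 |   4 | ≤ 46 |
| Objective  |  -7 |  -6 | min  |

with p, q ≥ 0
Each vertex is the intersection of two constraint boundaries that also satisfies all remaining constraints:
  p = 0 and q = 0 → (0, 0)
  2p + 4q = 10 and q = 0 → (5, 0)
  2p + 4q = 10 and p = 0 → (0, 2.5)

Vertices: (0, 0), (5, 0), (0, 2.5)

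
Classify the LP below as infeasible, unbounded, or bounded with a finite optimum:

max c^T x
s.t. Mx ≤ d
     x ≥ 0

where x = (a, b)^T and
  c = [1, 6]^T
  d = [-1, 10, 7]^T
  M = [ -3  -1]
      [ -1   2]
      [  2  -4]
Feasible point: (0, 1) satisfies every constraint, so the LP is feasible.
Direction d = (2, 1): for each constraint row a, a·d ≤ 0 —
  (-3)(2) + (-1)(1) = -7 ≤ 0
  (-1)(2) + (2)(1) = 0 ≤ 0
  (2)(2) + (-4)(1) = 0 ≤ 0
and d ≥ 0, so (0, 1) + t·d stays feasible for every t ≥ 0. Along this ray z = a + 6b changes by 8 per unit t, so z → +∞.

The LP is unbounded; z can be made arbitrarily large.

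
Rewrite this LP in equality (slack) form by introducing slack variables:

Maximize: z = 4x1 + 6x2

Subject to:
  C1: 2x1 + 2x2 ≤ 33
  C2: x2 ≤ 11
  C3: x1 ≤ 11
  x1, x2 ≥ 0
max z = 4x1 + 6x2

s.t.
  2x1 + 2x2 + s1 = 33
  x2 + s2 = 11
  x1 + s3 = 11
  x1, x2, s1, s2, s3 ≥ 0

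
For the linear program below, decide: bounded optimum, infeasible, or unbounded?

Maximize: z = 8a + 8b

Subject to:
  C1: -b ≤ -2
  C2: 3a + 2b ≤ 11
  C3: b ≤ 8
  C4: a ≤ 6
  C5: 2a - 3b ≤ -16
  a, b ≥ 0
The point (0, 5.5) satisfies every constraint, so the LP is feasible; the constraints give a ≤ 6 and b ≤ 8, which with a, b ≥ 0 keep the feasible region inside a bounded box. A feasible, bounded LP attains a finite optimum at a vertex.

Evaluating z = 8a + 8b at each vertex:
  (0, 5.333): z = 42.67
  (0.07692, 5.385): z = 43.69
  (0, 5.5): z = 44

Feasible with finite optimum z* = 44 at (0, 5.5).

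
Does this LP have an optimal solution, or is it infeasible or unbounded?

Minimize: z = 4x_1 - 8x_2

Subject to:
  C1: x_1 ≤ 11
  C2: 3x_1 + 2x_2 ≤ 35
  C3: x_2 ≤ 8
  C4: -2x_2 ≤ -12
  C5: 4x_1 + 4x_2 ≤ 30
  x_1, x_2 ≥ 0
The point (0, 7.5) satisfies every constraint, so the LP is feasible; the constraints give x_1 ≤ 11 and x_2 ≤ 8, which with x_1, x_2 ≥ 0 keep the feasible region inside a bounded box. A feasible, bounded LP attains a finite optimum at a vertex.

The LP has an optimal solution: (0, 7.5) with z = -60.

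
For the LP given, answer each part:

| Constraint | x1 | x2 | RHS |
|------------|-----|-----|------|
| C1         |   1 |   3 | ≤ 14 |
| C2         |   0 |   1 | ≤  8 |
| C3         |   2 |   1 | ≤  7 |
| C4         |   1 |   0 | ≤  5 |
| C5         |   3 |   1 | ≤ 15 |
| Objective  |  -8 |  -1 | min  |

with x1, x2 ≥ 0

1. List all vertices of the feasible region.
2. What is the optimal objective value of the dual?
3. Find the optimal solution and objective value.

1. (0, 0), (3.5, 0), (1.4, 4.2), (0, 4.667)
2. -28 (by strong duality, equal to the primal optimum)
3. x1 = 3.5, x2 = 0, z = -28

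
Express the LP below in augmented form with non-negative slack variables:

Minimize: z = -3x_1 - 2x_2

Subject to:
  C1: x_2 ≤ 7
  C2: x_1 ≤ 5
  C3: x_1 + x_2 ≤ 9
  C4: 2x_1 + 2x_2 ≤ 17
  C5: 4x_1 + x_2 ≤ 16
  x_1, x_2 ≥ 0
min z = -3x_1 - 2x_2

s.t.
  x_2 + s1 = 7
  x_1 + s2 = 5
  x_1 + x_2 + s3 = 9
  2x_1 + 2x_2 + s4 = 17
  4x_1 + x_2 + s5 = 16
  x_1, x_2, s1, s2, s3, s4, s5 ≥ 0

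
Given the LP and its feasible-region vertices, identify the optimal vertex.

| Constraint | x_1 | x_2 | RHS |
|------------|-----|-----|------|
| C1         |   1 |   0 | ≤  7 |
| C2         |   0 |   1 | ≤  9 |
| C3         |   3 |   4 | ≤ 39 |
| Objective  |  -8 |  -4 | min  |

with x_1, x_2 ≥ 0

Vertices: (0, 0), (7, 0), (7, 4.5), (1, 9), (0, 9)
Evaluating z = -8x_1 - 4x_2 at each vertex:
  (0, 0): z = 0
  (7, 0): z = -56
  (7, 4.5): z = -74
  (1, 9): z = -44
  (0, 9): z = -36

The smallest value is z = -74, attained at (7, 4.5).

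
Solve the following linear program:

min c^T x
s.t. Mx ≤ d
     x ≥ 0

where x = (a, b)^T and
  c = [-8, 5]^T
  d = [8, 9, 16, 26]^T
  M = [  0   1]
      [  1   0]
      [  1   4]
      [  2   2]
a = 9, b = 0, z = -72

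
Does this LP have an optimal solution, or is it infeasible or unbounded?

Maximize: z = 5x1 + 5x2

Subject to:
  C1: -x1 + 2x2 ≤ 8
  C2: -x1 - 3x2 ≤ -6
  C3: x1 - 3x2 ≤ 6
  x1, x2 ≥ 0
Feasible point: (0, 2) satisfies every constraint, so the LP is feasible.
Direction d = (2, 1): for each constraint row a, a·d ≤ 0 —
  (-1)(2) + (2)(1) = 0 ≤ 0
  (-1)(2) + (-3)(1) = -5 ≤ 0
  (1)(2) + (-3)(1) = -1 ≤ 0
and d ≥ 0, so (0, 2) + t·d stays feasible for every t ≥ 0. Along this ray z = 5x1 + 5x2 changes by 15 per unit t, so z → +∞.

Unbounded — the objective can increase without bound over the feasible region.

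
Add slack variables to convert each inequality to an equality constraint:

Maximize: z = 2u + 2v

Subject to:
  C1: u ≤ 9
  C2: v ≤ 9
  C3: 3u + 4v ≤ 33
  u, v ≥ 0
max z = 2u + 2v

s.t.
  u + s1 = 9
  v + s2 = 9
  3u + 4v + s3 = 33
  u, v, s1, s2, s3 ≥ 0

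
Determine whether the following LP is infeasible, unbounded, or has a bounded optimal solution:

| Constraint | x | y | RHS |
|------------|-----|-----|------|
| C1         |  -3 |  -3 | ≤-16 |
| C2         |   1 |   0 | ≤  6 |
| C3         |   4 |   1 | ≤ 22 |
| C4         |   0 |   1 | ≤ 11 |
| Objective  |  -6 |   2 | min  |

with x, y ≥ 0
The point (5.5, 0) satisfies every constraint, so the LP is feasible; the constraints give x ≤ 6 and y ≤ 11, which with x, y ≥ 0 keep the feasible region inside a bounded box. A feasible, bounded LP attains a finite optimum at a vertex.

The LP has an optimal solution: (5.5, 0) with z = -33.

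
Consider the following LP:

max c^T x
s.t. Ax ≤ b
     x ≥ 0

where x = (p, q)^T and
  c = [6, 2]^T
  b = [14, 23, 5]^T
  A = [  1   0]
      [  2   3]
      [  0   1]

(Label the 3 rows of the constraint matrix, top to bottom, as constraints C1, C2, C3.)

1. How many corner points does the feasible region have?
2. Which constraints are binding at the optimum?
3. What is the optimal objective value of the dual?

1. 4
2. C2, q ≥ 0
3. 69 (by strong duality, equal to the primal optimum)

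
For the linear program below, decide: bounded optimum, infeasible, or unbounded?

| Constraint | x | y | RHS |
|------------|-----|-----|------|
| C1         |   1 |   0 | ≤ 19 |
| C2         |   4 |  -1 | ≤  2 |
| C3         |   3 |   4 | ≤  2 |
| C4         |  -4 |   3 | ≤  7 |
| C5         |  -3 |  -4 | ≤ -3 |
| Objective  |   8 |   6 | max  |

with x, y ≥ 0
C3 requires 3x + 4y ≤ 2, while C5 (-3x - 4y ≤ -3) is equivalent to 3x + 4y ≥ 3. Together they would need 3 ≤ 3x + 4y ≤ 2, which is impossible since 3 > 2. No point satisfies all constraints.

Infeasible: no point satisfies all constraints simultaneously.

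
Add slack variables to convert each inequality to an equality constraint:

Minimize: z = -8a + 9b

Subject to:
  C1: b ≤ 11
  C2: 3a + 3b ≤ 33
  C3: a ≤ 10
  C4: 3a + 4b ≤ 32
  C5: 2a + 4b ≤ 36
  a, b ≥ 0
min z = -8a + 9b

s.t.
  b + s1 = 11
  3a + 3b + s2 = 33
  a + s3 = 10
  3a + 4b + s4 = 32
  2a + 4b + s5 = 36
  a, b, s1, s2, s3, s4, s5 ≥ 0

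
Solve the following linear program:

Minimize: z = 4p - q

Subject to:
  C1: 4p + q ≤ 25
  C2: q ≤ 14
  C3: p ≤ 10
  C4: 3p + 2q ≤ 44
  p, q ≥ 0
Each vertex is the intersection of two constraint boundaries that also satisfies all remaining constraints:
  p = 0 and q = 0 → (0, 0)
  4p + q = 25 and q = 0 → (6.25, 0)
  4p + q = 25 and q = 14 → (2.75, 14)
  q = 14 and p = 0 → (0, 14)

Evaluating z = 4p - q at each vertex:
  (0, 0): z = 0
  (6.25, 0): z = 25
  (2.75, 14): z = -3
  (0, 14): z = -14

The minimum is at (0, 14) with z = -14.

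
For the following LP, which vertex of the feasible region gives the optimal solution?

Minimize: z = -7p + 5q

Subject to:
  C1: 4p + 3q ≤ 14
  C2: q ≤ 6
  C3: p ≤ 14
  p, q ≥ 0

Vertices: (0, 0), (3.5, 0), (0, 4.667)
(3.5, 0) with z = -24.5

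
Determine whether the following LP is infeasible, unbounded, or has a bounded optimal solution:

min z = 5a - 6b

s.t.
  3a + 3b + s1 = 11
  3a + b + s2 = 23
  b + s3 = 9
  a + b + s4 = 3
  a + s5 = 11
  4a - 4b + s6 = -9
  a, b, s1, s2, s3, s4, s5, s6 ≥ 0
The point (0, 3) satisfies every constraint, so the LP is feasible; the constraints give a ≤ 11 and b ≤ 9, which with a, b ≥ 0 keep the feasible region inside a bounded box. A feasible, bounded LP attains a finite optimum at a vertex.

Evaluating z = 5a - 6b at each vertex:
  (0, 2.25): z = -13.5
  (0.375, 2.625): z = -13.88
  (0, 3): z = -18

Feasible with finite optimum z* = -18 at (0, 3).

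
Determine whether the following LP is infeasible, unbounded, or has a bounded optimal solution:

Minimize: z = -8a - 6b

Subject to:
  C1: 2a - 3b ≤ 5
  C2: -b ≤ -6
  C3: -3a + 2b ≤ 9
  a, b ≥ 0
Feasible point: (1, 6) satisfies every constraint, so the LP is feasible.
Direction d = (1, 1): for each constraint row a, a·d ≤ 0 —
  (2)(1) + (-3)(1) = -1 ≤ 0
  (0)(1) + (-1)(1) = -1 ≤ 0
  (-3)(1) + (2)(1) = -1 ≤ 0
and d ≥ 0, so (1, 6) + t·d stays feasible for every t ≥ 0. Along this ray z = -8a - 6b changes by -14 per unit t, so z → −∞.

Unbounded — the objective can decrease without bound over the feasible region.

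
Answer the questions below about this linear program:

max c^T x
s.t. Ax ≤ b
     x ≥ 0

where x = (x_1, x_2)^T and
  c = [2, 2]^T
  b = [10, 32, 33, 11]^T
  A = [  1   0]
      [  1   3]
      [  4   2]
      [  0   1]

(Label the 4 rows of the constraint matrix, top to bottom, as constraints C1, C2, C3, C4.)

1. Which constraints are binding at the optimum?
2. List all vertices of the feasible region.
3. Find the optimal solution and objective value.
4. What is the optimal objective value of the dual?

1. C2, C3
2. (0, 0), (8.25, 0), (3.5, 9.5), (0, 10.67)
3. x_1 = 3.5, x_2 = 9.5, z = 26
4. 26 (by strong duality, equal to the primal optimum)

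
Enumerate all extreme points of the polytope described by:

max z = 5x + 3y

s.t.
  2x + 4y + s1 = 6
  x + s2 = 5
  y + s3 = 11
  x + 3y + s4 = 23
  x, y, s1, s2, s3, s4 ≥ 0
Each vertex is the intersection of two constraint boundaries that also satisfies all remaining constraints:
  x = 0 and y = 0 → (0, 0)
  2x + 4y = 6 and y = 0 → (3, 0)
  2x + 4y = 6 and x = 0 → (0, 1.5)

Vertices: (0, 0), (3, 0), (0, 1.5)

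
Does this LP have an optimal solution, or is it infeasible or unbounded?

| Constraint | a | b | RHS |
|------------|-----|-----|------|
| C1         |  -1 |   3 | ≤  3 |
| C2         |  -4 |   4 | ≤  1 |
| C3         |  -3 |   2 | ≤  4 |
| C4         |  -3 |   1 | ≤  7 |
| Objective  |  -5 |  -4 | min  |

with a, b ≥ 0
Feasible point: (0, 0) satisfies every constraint, so the LP is feasible.
Direction d = (1, 0): for each constraint row a, a·d ≤ 0 —
  (-1)(1) + (3)(0) = -1 ≤ 0
  (-4)(1) + (4)(0) = -4 ≤ 0
  (-3)(1) + (2)(0) = -3 ≤ 0
  (-3)(1) + (1)(0) = -3 ≤ 0
and d ≥ 0, so (0, 0) + t·d stays feasible for every t ≥ 0. Along this ray z = -5a - 4b changes by -5 per unit t, so z → −∞.

Unbounded: there is a feasible ray along which z → −∞.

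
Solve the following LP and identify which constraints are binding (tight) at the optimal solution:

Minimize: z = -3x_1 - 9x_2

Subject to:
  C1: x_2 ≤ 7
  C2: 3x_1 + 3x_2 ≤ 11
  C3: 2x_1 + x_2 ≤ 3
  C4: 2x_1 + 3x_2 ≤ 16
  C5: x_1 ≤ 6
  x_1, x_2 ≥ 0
Optimal: x_1 = 0, x_2 = 3
Slack at optimum:
  C1: slack = 4
  C2: slack = 2
  C3: slack = 0 (binding)
  C4: slack = 7
  C5: slack = 6
  x_1 ≥ 0: x_1 = 0 (binding)
  x_2 ≥ 0: x_2 = 3
Binding constraints: C3, x_1 ≥ 0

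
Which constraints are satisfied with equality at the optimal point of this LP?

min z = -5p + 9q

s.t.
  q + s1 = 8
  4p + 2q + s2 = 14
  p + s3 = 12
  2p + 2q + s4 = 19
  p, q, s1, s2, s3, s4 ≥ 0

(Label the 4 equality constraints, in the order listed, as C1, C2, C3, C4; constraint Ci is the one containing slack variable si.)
Optimal: p = 3.5, q = 0
Binding: C2, q ≥ 0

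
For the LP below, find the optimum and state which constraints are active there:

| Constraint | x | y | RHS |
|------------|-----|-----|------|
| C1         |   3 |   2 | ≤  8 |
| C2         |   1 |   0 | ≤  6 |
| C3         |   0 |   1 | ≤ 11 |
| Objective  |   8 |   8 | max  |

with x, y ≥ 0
Optimal: x = 0, y = 4
Binding: C1, x ≥ 0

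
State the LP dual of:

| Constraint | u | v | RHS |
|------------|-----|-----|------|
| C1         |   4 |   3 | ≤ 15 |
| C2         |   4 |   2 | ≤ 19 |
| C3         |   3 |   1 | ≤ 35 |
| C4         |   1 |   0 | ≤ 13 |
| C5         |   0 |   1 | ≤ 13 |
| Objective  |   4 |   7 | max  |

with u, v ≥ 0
Minimize: z = 15y1 + 19y2 + 35y3 + 13y4 + 13y5

Subject to:
  C1: -4y1 - 4y2 - 3y3 - y4 ≤ -4
  C2: -3y1 - 2y2 - y3 - y5 ≤ -7
  y1, y2, y3, y4, y5 ≥ 0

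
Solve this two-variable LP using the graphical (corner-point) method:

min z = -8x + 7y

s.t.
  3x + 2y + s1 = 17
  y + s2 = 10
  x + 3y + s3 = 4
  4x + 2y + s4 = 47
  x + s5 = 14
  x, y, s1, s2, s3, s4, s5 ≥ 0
Each vertex is the intersection of two constraint boundaries that also satisfies all remaining constraints:
  x = 0 and y = 0 → (0, 0)
  x + 3y = 4 and y = 0 → (4, 0)
  x + 3y = 4 and x = 0 → (0, 1.333)

Evaluating z = -8x + 7y at each vertex:
  (0, 0): z = 0
  (4, 0): z = -32
  (0, 1.333): z = 9.333

The minimum is at (4, 0) with z = -32.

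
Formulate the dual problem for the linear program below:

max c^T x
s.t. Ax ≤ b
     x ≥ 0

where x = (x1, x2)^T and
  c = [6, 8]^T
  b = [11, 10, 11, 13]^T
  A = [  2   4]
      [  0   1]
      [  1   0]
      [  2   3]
Minimize: z = 11y1 + 10y2 + 11y3 + 13y4

Subject to:
  C1: -2y1 - y3 - 2y4 ≤ -6
  C2: -4y1 - y2 - 3y4 ≤ -8
  y1, y2, y3, y4 ≥ 0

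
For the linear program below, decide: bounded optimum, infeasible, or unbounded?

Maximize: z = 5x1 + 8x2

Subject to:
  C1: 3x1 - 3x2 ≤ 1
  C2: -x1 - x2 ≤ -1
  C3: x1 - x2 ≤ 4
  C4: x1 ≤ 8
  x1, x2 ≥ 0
Feasible point: (0, 1) satisfies every constraint, so the LP is feasible.
Direction d = (0, 1): for each constraint row a, a·d ≤ 0 —
  (3)(0) + (-3)(1) = -3 ≤ 0
  (-1)(0) + (-1)(1) = -1 ≤ 0
  (1)(0) + (-1)(1) = -1 ≤ 0
  (1)(0) + (0)(1) = 0 ≤ 0
and d ≥ 0, so (0, 1) + t·d stays feasible for every t ≥ 0. Along this ray z = 5x1 + 8x2 changes by 8 per unit t, so z → +∞.

Unbounded: there is a feasible ray along which z → +∞.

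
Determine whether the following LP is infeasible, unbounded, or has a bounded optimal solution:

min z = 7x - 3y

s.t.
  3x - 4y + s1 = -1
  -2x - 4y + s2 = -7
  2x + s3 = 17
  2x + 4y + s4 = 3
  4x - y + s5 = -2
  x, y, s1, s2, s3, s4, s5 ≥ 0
The row 2x + 4y + s4 = 3 with s4 ≥ 0 requires 2x + 4y ≤ 3, while the row -2x - 4y + s2 = -7 with s2 ≥ 0 is equivalent to 2x + 4y ≥ 7. Together they would need 7 ≤ 2x + 4y ≤ 3, which is impossible since 7 > 3. No point satisfies all constraints.

Infeasible — the constraint set is empty.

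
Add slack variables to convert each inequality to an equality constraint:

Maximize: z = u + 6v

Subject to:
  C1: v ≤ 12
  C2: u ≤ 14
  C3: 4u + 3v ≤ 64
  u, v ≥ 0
max z = u + 6v

s.t.
  v + s1 = 12
  u + s2 = 14
  4u + 3v + s3 = 64
  u, v, s1, s2, s3 ≥ 0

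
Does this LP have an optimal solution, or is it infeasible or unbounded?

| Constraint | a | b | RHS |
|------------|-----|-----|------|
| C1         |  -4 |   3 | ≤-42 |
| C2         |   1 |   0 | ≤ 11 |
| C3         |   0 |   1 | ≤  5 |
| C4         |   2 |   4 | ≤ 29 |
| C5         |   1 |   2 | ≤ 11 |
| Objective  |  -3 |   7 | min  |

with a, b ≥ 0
The point (11, 0) satisfies every constraint, so the LP is feasible; the constraints give a ≤ 11 and b ≤ 5, which with a, b ≥ 0 keep the feasible region inside a bounded box. A feasible, bounded LP attains a finite optimum at a vertex.

Evaluating z = -3a + 7b at each vertex:
  (10.5, 0): z = -31.5
  (11, 0): z = -33
  (10.64, 0.1818): z = -30.64

Bounded optimum: z* = -33 at (11, 0).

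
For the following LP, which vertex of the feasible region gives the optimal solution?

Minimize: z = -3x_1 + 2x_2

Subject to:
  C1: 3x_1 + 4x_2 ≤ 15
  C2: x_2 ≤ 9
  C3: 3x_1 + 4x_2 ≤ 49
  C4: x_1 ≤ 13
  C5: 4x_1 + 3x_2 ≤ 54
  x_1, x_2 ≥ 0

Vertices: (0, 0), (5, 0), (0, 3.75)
Evaluating z = -3x_1 + 2x_2 at each vertex:
  (0, 0): z = 0
  (5, 0): z = -15
  (0, 3.75): z = 7.5

The smallest value is z = -15, attained at (5, 0).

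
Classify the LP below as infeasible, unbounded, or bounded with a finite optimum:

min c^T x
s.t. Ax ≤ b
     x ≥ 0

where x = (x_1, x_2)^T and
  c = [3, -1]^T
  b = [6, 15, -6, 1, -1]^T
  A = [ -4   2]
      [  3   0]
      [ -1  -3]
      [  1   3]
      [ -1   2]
One constraint requires x_1 + 3x_2 ≤ 1, while the constraint -x_1 - 3x_2 ≤ -6 is equivalent to x_1 + 3x_2 ≥ 6. Together they would need 6 ≤ x_1 + 3x_2 ≤ 1, which is impossible since 6 > 1. No point satisfies all constraints.

The feasible region is empty; the LP is infeasible.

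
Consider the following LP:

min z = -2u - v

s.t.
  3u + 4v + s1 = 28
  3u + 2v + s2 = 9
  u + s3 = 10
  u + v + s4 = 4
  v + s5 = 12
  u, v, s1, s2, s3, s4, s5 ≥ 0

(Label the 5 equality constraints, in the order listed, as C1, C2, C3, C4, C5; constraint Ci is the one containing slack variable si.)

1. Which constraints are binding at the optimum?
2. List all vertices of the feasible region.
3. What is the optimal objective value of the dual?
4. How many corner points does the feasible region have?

1. C2, v ≥ 0
2. (0, 0), (3, 0), (1, 3), (0, 4)
3. -6 (by strong duality, equal to the primal optimum)
4. 4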